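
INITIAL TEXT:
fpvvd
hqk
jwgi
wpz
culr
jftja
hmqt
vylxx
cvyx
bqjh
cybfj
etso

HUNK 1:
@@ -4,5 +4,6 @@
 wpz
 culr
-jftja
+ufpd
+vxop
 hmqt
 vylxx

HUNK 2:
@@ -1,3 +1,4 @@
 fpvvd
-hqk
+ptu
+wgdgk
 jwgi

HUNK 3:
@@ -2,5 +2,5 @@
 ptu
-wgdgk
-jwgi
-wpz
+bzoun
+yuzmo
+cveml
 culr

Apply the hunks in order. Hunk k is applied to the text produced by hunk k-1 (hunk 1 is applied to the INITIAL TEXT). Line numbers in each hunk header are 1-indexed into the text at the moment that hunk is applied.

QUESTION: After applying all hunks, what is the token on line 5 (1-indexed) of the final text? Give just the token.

Answer: cveml

Derivation:
Hunk 1: at line 4 remove [jftja] add [ufpd,vxop] -> 13 lines: fpvvd hqk jwgi wpz culr ufpd vxop hmqt vylxx cvyx bqjh cybfj etso
Hunk 2: at line 1 remove [hqk] add [ptu,wgdgk] -> 14 lines: fpvvd ptu wgdgk jwgi wpz culr ufpd vxop hmqt vylxx cvyx bqjh cybfj etso
Hunk 3: at line 2 remove [wgdgk,jwgi,wpz] add [bzoun,yuzmo,cveml] -> 14 lines: fpvvd ptu bzoun yuzmo cveml culr ufpd vxop hmqt vylxx cvyx bqjh cybfj etso
Final line 5: cveml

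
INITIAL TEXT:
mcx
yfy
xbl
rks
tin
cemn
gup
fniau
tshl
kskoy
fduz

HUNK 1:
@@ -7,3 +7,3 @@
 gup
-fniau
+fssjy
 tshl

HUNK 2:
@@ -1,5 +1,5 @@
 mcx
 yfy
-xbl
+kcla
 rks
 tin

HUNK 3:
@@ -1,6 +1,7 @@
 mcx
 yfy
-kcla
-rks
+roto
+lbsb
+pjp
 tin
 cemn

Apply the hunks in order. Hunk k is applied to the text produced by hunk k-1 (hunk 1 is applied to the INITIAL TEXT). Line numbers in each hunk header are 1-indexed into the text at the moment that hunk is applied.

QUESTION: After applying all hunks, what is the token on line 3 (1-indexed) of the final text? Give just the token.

Hunk 1: at line 7 remove [fniau] add [fssjy] -> 11 lines: mcx yfy xbl rks tin cemn gup fssjy tshl kskoy fduz
Hunk 2: at line 1 remove [xbl] add [kcla] -> 11 lines: mcx yfy kcla rks tin cemn gup fssjy tshl kskoy fduz
Hunk 3: at line 1 remove [kcla,rks] add [roto,lbsb,pjp] -> 12 lines: mcx yfy roto lbsb pjp tin cemn gup fssjy tshl kskoy fduz
Final line 3: roto

Answer: roto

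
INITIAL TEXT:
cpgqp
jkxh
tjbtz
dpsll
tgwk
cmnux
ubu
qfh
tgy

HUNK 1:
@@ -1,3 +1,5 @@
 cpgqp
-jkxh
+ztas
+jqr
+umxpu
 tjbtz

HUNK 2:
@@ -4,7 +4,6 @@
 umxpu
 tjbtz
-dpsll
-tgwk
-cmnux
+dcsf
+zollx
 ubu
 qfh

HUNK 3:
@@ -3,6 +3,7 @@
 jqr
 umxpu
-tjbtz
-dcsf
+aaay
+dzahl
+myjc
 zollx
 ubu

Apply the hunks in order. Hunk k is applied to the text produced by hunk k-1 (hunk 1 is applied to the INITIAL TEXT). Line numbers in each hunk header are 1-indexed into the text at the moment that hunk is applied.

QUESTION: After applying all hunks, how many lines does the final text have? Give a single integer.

Answer: 11

Derivation:
Hunk 1: at line 1 remove [jkxh] add [ztas,jqr,umxpu] -> 11 lines: cpgqp ztas jqr umxpu tjbtz dpsll tgwk cmnux ubu qfh tgy
Hunk 2: at line 4 remove [dpsll,tgwk,cmnux] add [dcsf,zollx] -> 10 lines: cpgqp ztas jqr umxpu tjbtz dcsf zollx ubu qfh tgy
Hunk 3: at line 3 remove [tjbtz,dcsf] add [aaay,dzahl,myjc] -> 11 lines: cpgqp ztas jqr umxpu aaay dzahl myjc zollx ubu qfh tgy
Final line count: 11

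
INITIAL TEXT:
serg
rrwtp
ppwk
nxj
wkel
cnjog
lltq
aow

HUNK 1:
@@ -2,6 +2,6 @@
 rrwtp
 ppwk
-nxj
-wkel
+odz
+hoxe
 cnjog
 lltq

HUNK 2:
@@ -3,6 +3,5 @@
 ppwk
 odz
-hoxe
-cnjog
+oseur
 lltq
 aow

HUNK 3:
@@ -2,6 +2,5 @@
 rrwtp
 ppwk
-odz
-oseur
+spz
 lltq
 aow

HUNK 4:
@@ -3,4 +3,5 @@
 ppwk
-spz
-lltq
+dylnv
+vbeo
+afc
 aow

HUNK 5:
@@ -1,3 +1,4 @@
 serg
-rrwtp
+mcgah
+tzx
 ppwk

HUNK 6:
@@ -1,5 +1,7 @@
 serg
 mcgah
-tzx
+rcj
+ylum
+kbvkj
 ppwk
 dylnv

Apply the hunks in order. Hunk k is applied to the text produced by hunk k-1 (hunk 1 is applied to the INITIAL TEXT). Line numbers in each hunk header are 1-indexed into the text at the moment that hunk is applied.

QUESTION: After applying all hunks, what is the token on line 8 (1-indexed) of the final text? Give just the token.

Hunk 1: at line 2 remove [nxj,wkel] add [odz,hoxe] -> 8 lines: serg rrwtp ppwk odz hoxe cnjog lltq aow
Hunk 2: at line 3 remove [hoxe,cnjog] add [oseur] -> 7 lines: serg rrwtp ppwk odz oseur lltq aow
Hunk 3: at line 2 remove [odz,oseur] add [spz] -> 6 lines: serg rrwtp ppwk spz lltq aow
Hunk 4: at line 3 remove [spz,lltq] add [dylnv,vbeo,afc] -> 7 lines: serg rrwtp ppwk dylnv vbeo afc aow
Hunk 5: at line 1 remove [rrwtp] add [mcgah,tzx] -> 8 lines: serg mcgah tzx ppwk dylnv vbeo afc aow
Hunk 6: at line 1 remove [tzx] add [rcj,ylum,kbvkj] -> 10 lines: serg mcgah rcj ylum kbvkj ppwk dylnv vbeo afc aow
Final line 8: vbeo

Answer: vbeo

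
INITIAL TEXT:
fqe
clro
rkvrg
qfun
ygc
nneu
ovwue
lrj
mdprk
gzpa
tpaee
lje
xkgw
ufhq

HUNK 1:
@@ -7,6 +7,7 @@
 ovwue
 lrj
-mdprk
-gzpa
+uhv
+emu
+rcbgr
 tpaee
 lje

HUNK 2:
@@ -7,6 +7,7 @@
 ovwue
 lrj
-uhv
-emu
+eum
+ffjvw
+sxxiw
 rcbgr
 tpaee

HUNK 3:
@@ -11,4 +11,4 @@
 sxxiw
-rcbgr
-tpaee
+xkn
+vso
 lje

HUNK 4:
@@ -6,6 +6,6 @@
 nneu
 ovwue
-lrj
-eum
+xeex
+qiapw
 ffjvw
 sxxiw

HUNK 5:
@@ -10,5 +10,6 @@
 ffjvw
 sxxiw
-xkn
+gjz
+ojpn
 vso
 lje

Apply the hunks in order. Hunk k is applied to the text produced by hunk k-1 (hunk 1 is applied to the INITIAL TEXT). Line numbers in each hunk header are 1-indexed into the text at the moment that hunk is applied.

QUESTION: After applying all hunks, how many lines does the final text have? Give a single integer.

Answer: 17

Derivation:
Hunk 1: at line 7 remove [mdprk,gzpa] add [uhv,emu,rcbgr] -> 15 lines: fqe clro rkvrg qfun ygc nneu ovwue lrj uhv emu rcbgr tpaee lje xkgw ufhq
Hunk 2: at line 7 remove [uhv,emu] add [eum,ffjvw,sxxiw] -> 16 lines: fqe clro rkvrg qfun ygc nneu ovwue lrj eum ffjvw sxxiw rcbgr tpaee lje xkgw ufhq
Hunk 3: at line 11 remove [rcbgr,tpaee] add [xkn,vso] -> 16 lines: fqe clro rkvrg qfun ygc nneu ovwue lrj eum ffjvw sxxiw xkn vso lje xkgw ufhq
Hunk 4: at line 6 remove [lrj,eum] add [xeex,qiapw] -> 16 lines: fqe clro rkvrg qfun ygc nneu ovwue xeex qiapw ffjvw sxxiw xkn vso lje xkgw ufhq
Hunk 5: at line 10 remove [xkn] add [gjz,ojpn] -> 17 lines: fqe clro rkvrg qfun ygc nneu ovwue xeex qiapw ffjvw sxxiw gjz ojpn vso lje xkgw ufhq
Final line count: 17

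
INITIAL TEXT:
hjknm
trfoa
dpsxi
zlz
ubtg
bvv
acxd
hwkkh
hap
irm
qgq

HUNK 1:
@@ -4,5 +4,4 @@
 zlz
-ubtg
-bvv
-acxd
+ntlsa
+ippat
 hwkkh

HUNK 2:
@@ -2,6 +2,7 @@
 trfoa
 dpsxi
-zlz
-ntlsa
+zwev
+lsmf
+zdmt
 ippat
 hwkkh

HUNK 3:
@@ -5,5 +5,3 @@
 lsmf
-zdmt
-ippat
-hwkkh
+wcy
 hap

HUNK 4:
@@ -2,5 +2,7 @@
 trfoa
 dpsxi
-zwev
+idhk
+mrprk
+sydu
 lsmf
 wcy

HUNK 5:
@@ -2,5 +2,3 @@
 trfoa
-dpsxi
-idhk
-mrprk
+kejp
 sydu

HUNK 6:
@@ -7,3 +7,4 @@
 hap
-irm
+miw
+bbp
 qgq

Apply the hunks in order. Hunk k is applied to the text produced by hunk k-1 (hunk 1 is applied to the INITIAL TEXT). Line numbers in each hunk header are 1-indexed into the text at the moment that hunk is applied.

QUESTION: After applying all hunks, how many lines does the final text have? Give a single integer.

Hunk 1: at line 4 remove [ubtg,bvv,acxd] add [ntlsa,ippat] -> 10 lines: hjknm trfoa dpsxi zlz ntlsa ippat hwkkh hap irm qgq
Hunk 2: at line 2 remove [zlz,ntlsa] add [zwev,lsmf,zdmt] -> 11 lines: hjknm trfoa dpsxi zwev lsmf zdmt ippat hwkkh hap irm qgq
Hunk 3: at line 5 remove [zdmt,ippat,hwkkh] add [wcy] -> 9 lines: hjknm trfoa dpsxi zwev lsmf wcy hap irm qgq
Hunk 4: at line 2 remove [zwev] add [idhk,mrprk,sydu] -> 11 lines: hjknm trfoa dpsxi idhk mrprk sydu lsmf wcy hap irm qgq
Hunk 5: at line 2 remove [dpsxi,idhk,mrprk] add [kejp] -> 9 lines: hjknm trfoa kejp sydu lsmf wcy hap irm qgq
Hunk 6: at line 7 remove [irm] add [miw,bbp] -> 10 lines: hjknm trfoa kejp sydu lsmf wcy hap miw bbp qgq
Final line count: 10

Answer: 10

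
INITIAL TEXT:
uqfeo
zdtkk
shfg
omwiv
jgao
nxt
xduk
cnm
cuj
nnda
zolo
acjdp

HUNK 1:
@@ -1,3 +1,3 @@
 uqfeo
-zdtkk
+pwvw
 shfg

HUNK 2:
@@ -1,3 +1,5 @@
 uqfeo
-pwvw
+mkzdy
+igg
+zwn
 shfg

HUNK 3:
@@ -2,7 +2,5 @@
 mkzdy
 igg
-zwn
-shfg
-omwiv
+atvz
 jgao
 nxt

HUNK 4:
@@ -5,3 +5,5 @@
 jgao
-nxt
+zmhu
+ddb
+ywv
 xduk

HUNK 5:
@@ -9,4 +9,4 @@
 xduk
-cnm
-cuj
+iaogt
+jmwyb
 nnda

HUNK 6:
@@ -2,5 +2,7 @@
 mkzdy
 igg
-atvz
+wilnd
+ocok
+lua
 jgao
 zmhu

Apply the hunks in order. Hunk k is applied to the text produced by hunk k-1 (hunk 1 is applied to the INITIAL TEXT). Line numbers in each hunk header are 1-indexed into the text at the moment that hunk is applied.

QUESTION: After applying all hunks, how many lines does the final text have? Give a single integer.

Answer: 16

Derivation:
Hunk 1: at line 1 remove [zdtkk] add [pwvw] -> 12 lines: uqfeo pwvw shfg omwiv jgao nxt xduk cnm cuj nnda zolo acjdp
Hunk 2: at line 1 remove [pwvw] add [mkzdy,igg,zwn] -> 14 lines: uqfeo mkzdy igg zwn shfg omwiv jgao nxt xduk cnm cuj nnda zolo acjdp
Hunk 3: at line 2 remove [zwn,shfg,omwiv] add [atvz] -> 12 lines: uqfeo mkzdy igg atvz jgao nxt xduk cnm cuj nnda zolo acjdp
Hunk 4: at line 5 remove [nxt] add [zmhu,ddb,ywv] -> 14 lines: uqfeo mkzdy igg atvz jgao zmhu ddb ywv xduk cnm cuj nnda zolo acjdp
Hunk 5: at line 9 remove [cnm,cuj] add [iaogt,jmwyb] -> 14 lines: uqfeo mkzdy igg atvz jgao zmhu ddb ywv xduk iaogt jmwyb nnda zolo acjdp
Hunk 6: at line 2 remove [atvz] add [wilnd,ocok,lua] -> 16 lines: uqfeo mkzdy igg wilnd ocok lua jgao zmhu ddb ywv xduk iaogt jmwyb nnda zolo acjdp
Final line count: 16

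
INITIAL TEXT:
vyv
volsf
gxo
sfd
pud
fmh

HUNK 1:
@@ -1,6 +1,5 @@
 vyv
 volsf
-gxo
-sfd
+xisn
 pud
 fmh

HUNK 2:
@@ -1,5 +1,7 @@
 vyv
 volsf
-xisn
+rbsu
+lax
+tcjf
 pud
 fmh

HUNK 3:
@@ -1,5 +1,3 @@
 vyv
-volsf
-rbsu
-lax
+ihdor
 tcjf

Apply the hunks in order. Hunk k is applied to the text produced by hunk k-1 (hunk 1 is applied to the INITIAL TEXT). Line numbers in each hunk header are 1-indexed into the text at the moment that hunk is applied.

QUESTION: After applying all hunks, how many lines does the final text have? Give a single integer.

Hunk 1: at line 1 remove [gxo,sfd] add [xisn] -> 5 lines: vyv volsf xisn pud fmh
Hunk 2: at line 1 remove [xisn] add [rbsu,lax,tcjf] -> 7 lines: vyv volsf rbsu lax tcjf pud fmh
Hunk 3: at line 1 remove [volsf,rbsu,lax] add [ihdor] -> 5 lines: vyv ihdor tcjf pud fmh
Final line count: 5

Answer: 5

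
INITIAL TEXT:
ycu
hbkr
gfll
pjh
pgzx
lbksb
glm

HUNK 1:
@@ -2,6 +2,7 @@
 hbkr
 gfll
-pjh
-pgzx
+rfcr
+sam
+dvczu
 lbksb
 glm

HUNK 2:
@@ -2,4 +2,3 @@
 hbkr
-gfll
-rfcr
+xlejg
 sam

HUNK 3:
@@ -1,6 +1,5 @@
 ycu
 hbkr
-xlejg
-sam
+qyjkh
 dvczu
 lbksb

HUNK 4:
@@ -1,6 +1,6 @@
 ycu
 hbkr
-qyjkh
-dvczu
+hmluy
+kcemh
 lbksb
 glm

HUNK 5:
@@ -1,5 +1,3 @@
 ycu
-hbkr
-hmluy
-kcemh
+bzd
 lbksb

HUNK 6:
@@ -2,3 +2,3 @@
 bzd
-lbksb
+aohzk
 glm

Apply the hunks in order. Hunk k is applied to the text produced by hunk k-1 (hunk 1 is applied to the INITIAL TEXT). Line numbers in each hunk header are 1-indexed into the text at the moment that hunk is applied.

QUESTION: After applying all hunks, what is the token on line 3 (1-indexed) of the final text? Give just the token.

Hunk 1: at line 2 remove [pjh,pgzx] add [rfcr,sam,dvczu] -> 8 lines: ycu hbkr gfll rfcr sam dvczu lbksb glm
Hunk 2: at line 2 remove [gfll,rfcr] add [xlejg] -> 7 lines: ycu hbkr xlejg sam dvczu lbksb glm
Hunk 3: at line 1 remove [xlejg,sam] add [qyjkh] -> 6 lines: ycu hbkr qyjkh dvczu lbksb glm
Hunk 4: at line 1 remove [qyjkh,dvczu] add [hmluy,kcemh] -> 6 lines: ycu hbkr hmluy kcemh lbksb glm
Hunk 5: at line 1 remove [hbkr,hmluy,kcemh] add [bzd] -> 4 lines: ycu bzd lbksb glm
Hunk 6: at line 2 remove [lbksb] add [aohzk] -> 4 lines: ycu bzd aohzk glm
Final line 3: aohzk

Answer: aohzk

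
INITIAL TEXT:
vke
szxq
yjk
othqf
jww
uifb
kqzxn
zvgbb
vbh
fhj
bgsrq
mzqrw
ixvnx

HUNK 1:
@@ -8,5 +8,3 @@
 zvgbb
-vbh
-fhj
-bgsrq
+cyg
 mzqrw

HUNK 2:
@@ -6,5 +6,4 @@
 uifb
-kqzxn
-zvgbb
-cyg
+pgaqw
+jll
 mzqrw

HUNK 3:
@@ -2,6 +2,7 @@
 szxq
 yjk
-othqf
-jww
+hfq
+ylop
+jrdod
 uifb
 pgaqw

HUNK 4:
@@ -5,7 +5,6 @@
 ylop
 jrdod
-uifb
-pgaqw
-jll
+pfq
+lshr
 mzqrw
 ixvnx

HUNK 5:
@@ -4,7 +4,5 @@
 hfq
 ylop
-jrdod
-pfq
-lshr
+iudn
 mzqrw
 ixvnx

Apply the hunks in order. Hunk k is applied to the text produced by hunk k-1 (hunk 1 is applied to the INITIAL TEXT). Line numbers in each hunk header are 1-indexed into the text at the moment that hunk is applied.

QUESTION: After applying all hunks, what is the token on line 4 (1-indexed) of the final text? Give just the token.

Hunk 1: at line 8 remove [vbh,fhj,bgsrq] add [cyg] -> 11 lines: vke szxq yjk othqf jww uifb kqzxn zvgbb cyg mzqrw ixvnx
Hunk 2: at line 6 remove [kqzxn,zvgbb,cyg] add [pgaqw,jll] -> 10 lines: vke szxq yjk othqf jww uifb pgaqw jll mzqrw ixvnx
Hunk 3: at line 2 remove [othqf,jww] add [hfq,ylop,jrdod] -> 11 lines: vke szxq yjk hfq ylop jrdod uifb pgaqw jll mzqrw ixvnx
Hunk 4: at line 5 remove [uifb,pgaqw,jll] add [pfq,lshr] -> 10 lines: vke szxq yjk hfq ylop jrdod pfq lshr mzqrw ixvnx
Hunk 5: at line 4 remove [jrdod,pfq,lshr] add [iudn] -> 8 lines: vke szxq yjk hfq ylop iudn mzqrw ixvnx
Final line 4: hfq

Answer: hfq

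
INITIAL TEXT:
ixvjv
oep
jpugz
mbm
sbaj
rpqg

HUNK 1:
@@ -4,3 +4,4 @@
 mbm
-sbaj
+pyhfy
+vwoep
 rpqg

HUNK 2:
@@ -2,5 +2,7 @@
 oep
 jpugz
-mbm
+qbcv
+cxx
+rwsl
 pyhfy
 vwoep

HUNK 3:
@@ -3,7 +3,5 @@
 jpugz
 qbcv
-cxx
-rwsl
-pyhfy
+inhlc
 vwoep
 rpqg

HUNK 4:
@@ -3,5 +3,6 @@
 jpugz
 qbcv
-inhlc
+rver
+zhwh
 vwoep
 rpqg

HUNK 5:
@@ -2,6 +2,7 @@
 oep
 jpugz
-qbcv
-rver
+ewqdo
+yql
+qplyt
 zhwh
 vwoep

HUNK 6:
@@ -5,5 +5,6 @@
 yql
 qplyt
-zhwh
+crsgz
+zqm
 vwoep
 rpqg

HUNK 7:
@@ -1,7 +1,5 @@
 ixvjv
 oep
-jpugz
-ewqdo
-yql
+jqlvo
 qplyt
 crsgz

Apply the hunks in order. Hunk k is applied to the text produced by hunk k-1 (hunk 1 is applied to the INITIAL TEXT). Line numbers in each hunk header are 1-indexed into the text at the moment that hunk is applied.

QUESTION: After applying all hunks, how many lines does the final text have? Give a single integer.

Hunk 1: at line 4 remove [sbaj] add [pyhfy,vwoep] -> 7 lines: ixvjv oep jpugz mbm pyhfy vwoep rpqg
Hunk 2: at line 2 remove [mbm] add [qbcv,cxx,rwsl] -> 9 lines: ixvjv oep jpugz qbcv cxx rwsl pyhfy vwoep rpqg
Hunk 3: at line 3 remove [cxx,rwsl,pyhfy] add [inhlc] -> 7 lines: ixvjv oep jpugz qbcv inhlc vwoep rpqg
Hunk 4: at line 3 remove [inhlc] add [rver,zhwh] -> 8 lines: ixvjv oep jpugz qbcv rver zhwh vwoep rpqg
Hunk 5: at line 2 remove [qbcv,rver] add [ewqdo,yql,qplyt] -> 9 lines: ixvjv oep jpugz ewqdo yql qplyt zhwh vwoep rpqg
Hunk 6: at line 5 remove [zhwh] add [crsgz,zqm] -> 10 lines: ixvjv oep jpugz ewqdo yql qplyt crsgz zqm vwoep rpqg
Hunk 7: at line 1 remove [jpugz,ewqdo,yql] add [jqlvo] -> 8 lines: ixvjv oep jqlvo qplyt crsgz zqm vwoep rpqg
Final line count: 8

Answer: 8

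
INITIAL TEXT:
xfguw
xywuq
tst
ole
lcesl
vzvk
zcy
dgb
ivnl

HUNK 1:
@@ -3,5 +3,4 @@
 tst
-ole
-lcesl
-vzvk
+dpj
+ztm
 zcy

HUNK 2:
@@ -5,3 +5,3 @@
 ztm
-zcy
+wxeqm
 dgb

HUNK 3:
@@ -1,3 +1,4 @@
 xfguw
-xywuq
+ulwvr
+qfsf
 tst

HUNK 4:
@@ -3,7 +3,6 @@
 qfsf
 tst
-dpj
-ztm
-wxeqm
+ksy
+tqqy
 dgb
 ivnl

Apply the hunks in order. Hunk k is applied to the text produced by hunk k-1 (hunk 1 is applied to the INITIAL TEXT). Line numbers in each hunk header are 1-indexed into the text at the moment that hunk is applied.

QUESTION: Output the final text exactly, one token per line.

Hunk 1: at line 3 remove [ole,lcesl,vzvk] add [dpj,ztm] -> 8 lines: xfguw xywuq tst dpj ztm zcy dgb ivnl
Hunk 2: at line 5 remove [zcy] add [wxeqm] -> 8 lines: xfguw xywuq tst dpj ztm wxeqm dgb ivnl
Hunk 3: at line 1 remove [xywuq] add [ulwvr,qfsf] -> 9 lines: xfguw ulwvr qfsf tst dpj ztm wxeqm dgb ivnl
Hunk 4: at line 3 remove [dpj,ztm,wxeqm] add [ksy,tqqy] -> 8 lines: xfguw ulwvr qfsf tst ksy tqqy dgb ivnl

Answer: xfguw
ulwvr
qfsf
tst
ksy
tqqy
dgb
ivnl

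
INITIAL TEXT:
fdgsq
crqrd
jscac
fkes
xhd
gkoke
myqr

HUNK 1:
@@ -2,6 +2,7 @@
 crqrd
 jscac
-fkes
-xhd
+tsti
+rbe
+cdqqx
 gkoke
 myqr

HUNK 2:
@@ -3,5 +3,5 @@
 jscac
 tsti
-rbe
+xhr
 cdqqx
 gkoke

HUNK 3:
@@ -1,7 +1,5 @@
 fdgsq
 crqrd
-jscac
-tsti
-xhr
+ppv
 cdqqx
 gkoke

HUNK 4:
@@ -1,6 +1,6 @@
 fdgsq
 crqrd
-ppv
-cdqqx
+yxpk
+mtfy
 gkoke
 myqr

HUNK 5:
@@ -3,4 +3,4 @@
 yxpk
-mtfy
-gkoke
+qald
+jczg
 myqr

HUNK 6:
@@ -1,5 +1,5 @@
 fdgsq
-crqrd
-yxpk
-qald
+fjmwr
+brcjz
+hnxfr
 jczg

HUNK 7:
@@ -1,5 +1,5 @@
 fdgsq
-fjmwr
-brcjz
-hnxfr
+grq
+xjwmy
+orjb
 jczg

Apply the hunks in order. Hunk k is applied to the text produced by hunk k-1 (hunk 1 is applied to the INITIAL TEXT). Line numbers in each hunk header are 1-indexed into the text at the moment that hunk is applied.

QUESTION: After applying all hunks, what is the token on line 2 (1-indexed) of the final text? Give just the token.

Hunk 1: at line 2 remove [fkes,xhd] add [tsti,rbe,cdqqx] -> 8 lines: fdgsq crqrd jscac tsti rbe cdqqx gkoke myqr
Hunk 2: at line 3 remove [rbe] add [xhr] -> 8 lines: fdgsq crqrd jscac tsti xhr cdqqx gkoke myqr
Hunk 3: at line 1 remove [jscac,tsti,xhr] add [ppv] -> 6 lines: fdgsq crqrd ppv cdqqx gkoke myqr
Hunk 4: at line 1 remove [ppv,cdqqx] add [yxpk,mtfy] -> 6 lines: fdgsq crqrd yxpk mtfy gkoke myqr
Hunk 5: at line 3 remove [mtfy,gkoke] add [qald,jczg] -> 6 lines: fdgsq crqrd yxpk qald jczg myqr
Hunk 6: at line 1 remove [crqrd,yxpk,qald] add [fjmwr,brcjz,hnxfr] -> 6 lines: fdgsq fjmwr brcjz hnxfr jczg myqr
Hunk 7: at line 1 remove [fjmwr,brcjz,hnxfr] add [grq,xjwmy,orjb] -> 6 lines: fdgsq grq xjwmy orjb jczg myqr
Final line 2: grq

Answer: grq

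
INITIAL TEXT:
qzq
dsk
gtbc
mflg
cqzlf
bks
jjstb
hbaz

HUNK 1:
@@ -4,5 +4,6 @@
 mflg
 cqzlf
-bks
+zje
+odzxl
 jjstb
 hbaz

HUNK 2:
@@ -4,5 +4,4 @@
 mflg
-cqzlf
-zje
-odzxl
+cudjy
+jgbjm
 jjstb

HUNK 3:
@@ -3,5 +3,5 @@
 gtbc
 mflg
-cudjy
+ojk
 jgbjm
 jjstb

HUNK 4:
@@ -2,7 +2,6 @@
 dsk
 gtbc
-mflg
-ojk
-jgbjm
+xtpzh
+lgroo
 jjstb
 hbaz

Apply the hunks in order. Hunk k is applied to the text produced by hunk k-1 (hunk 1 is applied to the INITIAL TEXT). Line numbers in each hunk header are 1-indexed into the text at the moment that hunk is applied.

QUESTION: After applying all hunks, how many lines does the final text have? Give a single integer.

Answer: 7

Derivation:
Hunk 1: at line 4 remove [bks] add [zje,odzxl] -> 9 lines: qzq dsk gtbc mflg cqzlf zje odzxl jjstb hbaz
Hunk 2: at line 4 remove [cqzlf,zje,odzxl] add [cudjy,jgbjm] -> 8 lines: qzq dsk gtbc mflg cudjy jgbjm jjstb hbaz
Hunk 3: at line 3 remove [cudjy] add [ojk] -> 8 lines: qzq dsk gtbc mflg ojk jgbjm jjstb hbaz
Hunk 4: at line 2 remove [mflg,ojk,jgbjm] add [xtpzh,lgroo] -> 7 lines: qzq dsk gtbc xtpzh lgroo jjstb hbaz
Final line count: 7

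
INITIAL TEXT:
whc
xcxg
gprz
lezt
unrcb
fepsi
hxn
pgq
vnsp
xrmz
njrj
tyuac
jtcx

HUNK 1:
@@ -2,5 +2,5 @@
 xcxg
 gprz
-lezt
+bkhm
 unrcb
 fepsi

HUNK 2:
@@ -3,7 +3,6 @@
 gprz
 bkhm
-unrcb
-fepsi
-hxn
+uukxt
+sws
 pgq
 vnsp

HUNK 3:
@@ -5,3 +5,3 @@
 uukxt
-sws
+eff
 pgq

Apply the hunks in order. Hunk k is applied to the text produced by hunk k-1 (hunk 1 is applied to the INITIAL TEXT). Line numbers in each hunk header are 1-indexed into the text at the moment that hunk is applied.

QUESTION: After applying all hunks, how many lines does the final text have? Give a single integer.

Answer: 12

Derivation:
Hunk 1: at line 2 remove [lezt] add [bkhm] -> 13 lines: whc xcxg gprz bkhm unrcb fepsi hxn pgq vnsp xrmz njrj tyuac jtcx
Hunk 2: at line 3 remove [unrcb,fepsi,hxn] add [uukxt,sws] -> 12 lines: whc xcxg gprz bkhm uukxt sws pgq vnsp xrmz njrj tyuac jtcx
Hunk 3: at line 5 remove [sws] add [eff] -> 12 lines: whc xcxg gprz bkhm uukxt eff pgq vnsp xrmz njrj tyuac jtcx
Final line count: 12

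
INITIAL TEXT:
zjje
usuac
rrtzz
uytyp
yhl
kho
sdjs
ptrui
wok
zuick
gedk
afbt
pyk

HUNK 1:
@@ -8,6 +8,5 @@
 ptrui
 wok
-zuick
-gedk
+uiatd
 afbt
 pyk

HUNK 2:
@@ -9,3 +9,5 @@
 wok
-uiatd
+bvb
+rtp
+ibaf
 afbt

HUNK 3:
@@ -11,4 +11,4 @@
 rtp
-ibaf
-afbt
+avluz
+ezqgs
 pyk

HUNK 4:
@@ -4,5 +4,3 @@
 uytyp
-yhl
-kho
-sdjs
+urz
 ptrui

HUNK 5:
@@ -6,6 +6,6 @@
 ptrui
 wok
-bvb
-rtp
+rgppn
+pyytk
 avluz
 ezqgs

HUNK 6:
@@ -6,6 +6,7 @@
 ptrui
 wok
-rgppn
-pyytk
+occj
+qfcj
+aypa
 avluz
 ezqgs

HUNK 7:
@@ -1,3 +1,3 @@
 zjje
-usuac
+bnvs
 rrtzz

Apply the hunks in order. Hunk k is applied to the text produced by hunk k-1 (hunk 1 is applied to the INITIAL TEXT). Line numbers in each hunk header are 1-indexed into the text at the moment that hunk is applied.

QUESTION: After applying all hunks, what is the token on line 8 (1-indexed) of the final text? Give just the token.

Answer: occj

Derivation:
Hunk 1: at line 8 remove [zuick,gedk] add [uiatd] -> 12 lines: zjje usuac rrtzz uytyp yhl kho sdjs ptrui wok uiatd afbt pyk
Hunk 2: at line 9 remove [uiatd] add [bvb,rtp,ibaf] -> 14 lines: zjje usuac rrtzz uytyp yhl kho sdjs ptrui wok bvb rtp ibaf afbt pyk
Hunk 3: at line 11 remove [ibaf,afbt] add [avluz,ezqgs] -> 14 lines: zjje usuac rrtzz uytyp yhl kho sdjs ptrui wok bvb rtp avluz ezqgs pyk
Hunk 4: at line 4 remove [yhl,kho,sdjs] add [urz] -> 12 lines: zjje usuac rrtzz uytyp urz ptrui wok bvb rtp avluz ezqgs pyk
Hunk 5: at line 6 remove [bvb,rtp] add [rgppn,pyytk] -> 12 lines: zjje usuac rrtzz uytyp urz ptrui wok rgppn pyytk avluz ezqgs pyk
Hunk 6: at line 6 remove [rgppn,pyytk] add [occj,qfcj,aypa] -> 13 lines: zjje usuac rrtzz uytyp urz ptrui wok occj qfcj aypa avluz ezqgs pyk
Hunk 7: at line 1 remove [usuac] add [bnvs] -> 13 lines: zjje bnvs rrtzz uytyp urz ptrui wok occj qfcj aypa avluz ezqgs pyk
Final line 8: occj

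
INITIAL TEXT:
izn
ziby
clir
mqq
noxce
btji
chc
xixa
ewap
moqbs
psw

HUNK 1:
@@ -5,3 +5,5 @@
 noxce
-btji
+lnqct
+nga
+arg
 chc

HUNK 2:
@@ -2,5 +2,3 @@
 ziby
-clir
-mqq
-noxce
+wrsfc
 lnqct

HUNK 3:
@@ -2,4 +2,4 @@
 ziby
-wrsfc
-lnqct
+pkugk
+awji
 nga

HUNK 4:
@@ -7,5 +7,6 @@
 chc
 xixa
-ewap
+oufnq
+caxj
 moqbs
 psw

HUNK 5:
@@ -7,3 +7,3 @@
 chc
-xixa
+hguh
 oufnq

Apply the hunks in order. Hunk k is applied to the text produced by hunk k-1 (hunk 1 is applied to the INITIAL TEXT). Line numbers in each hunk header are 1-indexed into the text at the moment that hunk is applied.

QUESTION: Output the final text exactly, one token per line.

Answer: izn
ziby
pkugk
awji
nga
arg
chc
hguh
oufnq
caxj
moqbs
psw

Derivation:
Hunk 1: at line 5 remove [btji] add [lnqct,nga,arg] -> 13 lines: izn ziby clir mqq noxce lnqct nga arg chc xixa ewap moqbs psw
Hunk 2: at line 2 remove [clir,mqq,noxce] add [wrsfc] -> 11 lines: izn ziby wrsfc lnqct nga arg chc xixa ewap moqbs psw
Hunk 3: at line 2 remove [wrsfc,lnqct] add [pkugk,awji] -> 11 lines: izn ziby pkugk awji nga arg chc xixa ewap moqbs psw
Hunk 4: at line 7 remove [ewap] add [oufnq,caxj] -> 12 lines: izn ziby pkugk awji nga arg chc xixa oufnq caxj moqbs psw
Hunk 5: at line 7 remove [xixa] add [hguh] -> 12 lines: izn ziby pkugk awji nga arg chc hguh oufnq caxj moqbs psw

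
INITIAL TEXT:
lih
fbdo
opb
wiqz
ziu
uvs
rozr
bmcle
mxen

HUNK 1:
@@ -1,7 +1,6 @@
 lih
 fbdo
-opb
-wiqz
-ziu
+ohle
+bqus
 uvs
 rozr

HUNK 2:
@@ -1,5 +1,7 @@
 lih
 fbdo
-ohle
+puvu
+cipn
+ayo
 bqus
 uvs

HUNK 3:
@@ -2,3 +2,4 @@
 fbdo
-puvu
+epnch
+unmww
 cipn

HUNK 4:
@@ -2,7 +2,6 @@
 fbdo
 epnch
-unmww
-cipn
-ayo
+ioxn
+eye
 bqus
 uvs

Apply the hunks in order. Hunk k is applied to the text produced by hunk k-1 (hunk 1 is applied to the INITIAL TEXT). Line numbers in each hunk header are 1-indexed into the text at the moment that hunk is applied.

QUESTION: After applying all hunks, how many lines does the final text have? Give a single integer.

Answer: 10

Derivation:
Hunk 1: at line 1 remove [opb,wiqz,ziu] add [ohle,bqus] -> 8 lines: lih fbdo ohle bqus uvs rozr bmcle mxen
Hunk 2: at line 1 remove [ohle] add [puvu,cipn,ayo] -> 10 lines: lih fbdo puvu cipn ayo bqus uvs rozr bmcle mxen
Hunk 3: at line 2 remove [puvu] add [epnch,unmww] -> 11 lines: lih fbdo epnch unmww cipn ayo bqus uvs rozr bmcle mxen
Hunk 4: at line 2 remove [unmww,cipn,ayo] add [ioxn,eye] -> 10 lines: lih fbdo epnch ioxn eye bqus uvs rozr bmcle mxen
Final line count: 10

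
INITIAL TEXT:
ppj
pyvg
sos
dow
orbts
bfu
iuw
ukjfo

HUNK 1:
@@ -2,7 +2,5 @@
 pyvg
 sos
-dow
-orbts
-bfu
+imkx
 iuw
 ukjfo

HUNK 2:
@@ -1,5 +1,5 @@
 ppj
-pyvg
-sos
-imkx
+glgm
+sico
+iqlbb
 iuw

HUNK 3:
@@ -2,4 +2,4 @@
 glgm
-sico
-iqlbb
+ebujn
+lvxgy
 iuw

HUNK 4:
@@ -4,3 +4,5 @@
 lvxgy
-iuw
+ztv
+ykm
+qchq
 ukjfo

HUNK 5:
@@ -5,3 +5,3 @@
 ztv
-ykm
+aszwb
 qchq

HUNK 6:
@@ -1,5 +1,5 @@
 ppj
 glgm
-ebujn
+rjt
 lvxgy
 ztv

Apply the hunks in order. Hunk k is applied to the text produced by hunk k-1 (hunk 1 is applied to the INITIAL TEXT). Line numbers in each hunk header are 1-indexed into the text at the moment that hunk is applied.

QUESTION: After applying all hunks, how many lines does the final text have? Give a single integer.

Hunk 1: at line 2 remove [dow,orbts,bfu] add [imkx] -> 6 lines: ppj pyvg sos imkx iuw ukjfo
Hunk 2: at line 1 remove [pyvg,sos,imkx] add [glgm,sico,iqlbb] -> 6 lines: ppj glgm sico iqlbb iuw ukjfo
Hunk 3: at line 2 remove [sico,iqlbb] add [ebujn,lvxgy] -> 6 lines: ppj glgm ebujn lvxgy iuw ukjfo
Hunk 4: at line 4 remove [iuw] add [ztv,ykm,qchq] -> 8 lines: ppj glgm ebujn lvxgy ztv ykm qchq ukjfo
Hunk 5: at line 5 remove [ykm] add [aszwb] -> 8 lines: ppj glgm ebujn lvxgy ztv aszwb qchq ukjfo
Hunk 6: at line 1 remove [ebujn] add [rjt] -> 8 lines: ppj glgm rjt lvxgy ztv aszwb qchq ukjfo
Final line count: 8

Answer: 8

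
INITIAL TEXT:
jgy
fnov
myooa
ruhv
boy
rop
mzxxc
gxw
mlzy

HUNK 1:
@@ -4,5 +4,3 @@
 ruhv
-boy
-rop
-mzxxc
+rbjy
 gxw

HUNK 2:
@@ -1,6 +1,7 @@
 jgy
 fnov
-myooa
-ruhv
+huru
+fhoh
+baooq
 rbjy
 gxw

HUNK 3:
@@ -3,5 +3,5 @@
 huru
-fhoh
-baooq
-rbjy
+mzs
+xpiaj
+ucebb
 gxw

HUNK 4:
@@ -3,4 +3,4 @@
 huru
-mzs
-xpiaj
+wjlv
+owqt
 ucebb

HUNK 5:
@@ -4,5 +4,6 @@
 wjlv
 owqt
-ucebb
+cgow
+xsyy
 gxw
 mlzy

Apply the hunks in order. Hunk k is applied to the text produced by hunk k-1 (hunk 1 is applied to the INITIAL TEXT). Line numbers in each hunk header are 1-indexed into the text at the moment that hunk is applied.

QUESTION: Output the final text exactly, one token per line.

Answer: jgy
fnov
huru
wjlv
owqt
cgow
xsyy
gxw
mlzy

Derivation:
Hunk 1: at line 4 remove [boy,rop,mzxxc] add [rbjy] -> 7 lines: jgy fnov myooa ruhv rbjy gxw mlzy
Hunk 2: at line 1 remove [myooa,ruhv] add [huru,fhoh,baooq] -> 8 lines: jgy fnov huru fhoh baooq rbjy gxw mlzy
Hunk 3: at line 3 remove [fhoh,baooq,rbjy] add [mzs,xpiaj,ucebb] -> 8 lines: jgy fnov huru mzs xpiaj ucebb gxw mlzy
Hunk 4: at line 3 remove [mzs,xpiaj] add [wjlv,owqt] -> 8 lines: jgy fnov huru wjlv owqt ucebb gxw mlzy
Hunk 5: at line 4 remove [ucebb] add [cgow,xsyy] -> 9 lines: jgy fnov huru wjlv owqt cgow xsyy gxw mlzy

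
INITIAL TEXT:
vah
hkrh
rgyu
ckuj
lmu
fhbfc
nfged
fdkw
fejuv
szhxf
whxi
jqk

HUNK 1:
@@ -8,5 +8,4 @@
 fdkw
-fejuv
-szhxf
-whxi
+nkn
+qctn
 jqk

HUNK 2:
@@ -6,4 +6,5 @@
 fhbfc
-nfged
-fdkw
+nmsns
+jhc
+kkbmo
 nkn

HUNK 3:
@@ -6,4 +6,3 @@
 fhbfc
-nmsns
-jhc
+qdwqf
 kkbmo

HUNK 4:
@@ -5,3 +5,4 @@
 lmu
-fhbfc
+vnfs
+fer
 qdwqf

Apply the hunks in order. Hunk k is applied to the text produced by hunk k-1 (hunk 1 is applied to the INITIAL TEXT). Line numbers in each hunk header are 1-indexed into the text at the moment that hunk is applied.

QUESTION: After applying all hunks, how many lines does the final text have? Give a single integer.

Hunk 1: at line 8 remove [fejuv,szhxf,whxi] add [nkn,qctn] -> 11 lines: vah hkrh rgyu ckuj lmu fhbfc nfged fdkw nkn qctn jqk
Hunk 2: at line 6 remove [nfged,fdkw] add [nmsns,jhc,kkbmo] -> 12 lines: vah hkrh rgyu ckuj lmu fhbfc nmsns jhc kkbmo nkn qctn jqk
Hunk 3: at line 6 remove [nmsns,jhc] add [qdwqf] -> 11 lines: vah hkrh rgyu ckuj lmu fhbfc qdwqf kkbmo nkn qctn jqk
Hunk 4: at line 5 remove [fhbfc] add [vnfs,fer] -> 12 lines: vah hkrh rgyu ckuj lmu vnfs fer qdwqf kkbmo nkn qctn jqk
Final line count: 12

Answer: 12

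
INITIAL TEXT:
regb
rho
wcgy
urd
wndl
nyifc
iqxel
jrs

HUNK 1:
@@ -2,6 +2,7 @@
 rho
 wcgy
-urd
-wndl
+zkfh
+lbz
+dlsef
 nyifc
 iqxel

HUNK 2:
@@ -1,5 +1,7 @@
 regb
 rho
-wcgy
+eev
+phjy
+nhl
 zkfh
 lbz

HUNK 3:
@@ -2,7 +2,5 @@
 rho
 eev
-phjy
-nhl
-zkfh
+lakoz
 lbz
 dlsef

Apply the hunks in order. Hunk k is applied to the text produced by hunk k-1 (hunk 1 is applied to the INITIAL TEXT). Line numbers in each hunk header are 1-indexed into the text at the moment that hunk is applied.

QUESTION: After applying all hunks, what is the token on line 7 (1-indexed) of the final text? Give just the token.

Hunk 1: at line 2 remove [urd,wndl] add [zkfh,lbz,dlsef] -> 9 lines: regb rho wcgy zkfh lbz dlsef nyifc iqxel jrs
Hunk 2: at line 1 remove [wcgy] add [eev,phjy,nhl] -> 11 lines: regb rho eev phjy nhl zkfh lbz dlsef nyifc iqxel jrs
Hunk 3: at line 2 remove [phjy,nhl,zkfh] add [lakoz] -> 9 lines: regb rho eev lakoz lbz dlsef nyifc iqxel jrs
Final line 7: nyifc

Answer: nyifc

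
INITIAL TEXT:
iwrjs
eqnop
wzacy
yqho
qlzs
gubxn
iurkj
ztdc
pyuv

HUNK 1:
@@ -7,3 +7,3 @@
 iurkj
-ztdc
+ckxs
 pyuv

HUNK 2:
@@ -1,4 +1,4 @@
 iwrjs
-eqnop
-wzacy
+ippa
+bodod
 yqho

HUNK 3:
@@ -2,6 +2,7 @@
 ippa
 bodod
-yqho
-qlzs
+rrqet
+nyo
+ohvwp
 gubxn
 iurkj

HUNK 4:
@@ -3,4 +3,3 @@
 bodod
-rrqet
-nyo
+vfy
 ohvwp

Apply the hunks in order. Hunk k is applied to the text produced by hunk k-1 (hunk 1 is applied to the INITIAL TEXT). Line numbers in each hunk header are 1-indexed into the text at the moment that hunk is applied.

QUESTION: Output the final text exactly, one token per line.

Hunk 1: at line 7 remove [ztdc] add [ckxs] -> 9 lines: iwrjs eqnop wzacy yqho qlzs gubxn iurkj ckxs pyuv
Hunk 2: at line 1 remove [eqnop,wzacy] add [ippa,bodod] -> 9 lines: iwrjs ippa bodod yqho qlzs gubxn iurkj ckxs pyuv
Hunk 3: at line 2 remove [yqho,qlzs] add [rrqet,nyo,ohvwp] -> 10 lines: iwrjs ippa bodod rrqet nyo ohvwp gubxn iurkj ckxs pyuv
Hunk 4: at line 3 remove [rrqet,nyo] add [vfy] -> 9 lines: iwrjs ippa bodod vfy ohvwp gubxn iurkj ckxs pyuv

Answer: iwrjs
ippa
bodod
vfy
ohvwp
gubxn
iurkj
ckxs
pyuv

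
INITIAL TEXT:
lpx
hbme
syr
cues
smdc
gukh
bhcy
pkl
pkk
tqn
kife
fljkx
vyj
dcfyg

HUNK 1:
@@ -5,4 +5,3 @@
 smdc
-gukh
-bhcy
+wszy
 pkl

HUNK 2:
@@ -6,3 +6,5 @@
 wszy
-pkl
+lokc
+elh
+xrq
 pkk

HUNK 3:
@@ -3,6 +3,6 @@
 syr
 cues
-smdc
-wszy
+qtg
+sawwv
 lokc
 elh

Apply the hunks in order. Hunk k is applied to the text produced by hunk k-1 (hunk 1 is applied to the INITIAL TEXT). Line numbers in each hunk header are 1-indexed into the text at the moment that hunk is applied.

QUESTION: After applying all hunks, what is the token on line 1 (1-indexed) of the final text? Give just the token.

Hunk 1: at line 5 remove [gukh,bhcy] add [wszy] -> 13 lines: lpx hbme syr cues smdc wszy pkl pkk tqn kife fljkx vyj dcfyg
Hunk 2: at line 6 remove [pkl] add [lokc,elh,xrq] -> 15 lines: lpx hbme syr cues smdc wszy lokc elh xrq pkk tqn kife fljkx vyj dcfyg
Hunk 3: at line 3 remove [smdc,wszy] add [qtg,sawwv] -> 15 lines: lpx hbme syr cues qtg sawwv lokc elh xrq pkk tqn kife fljkx vyj dcfyg
Final line 1: lpx

Answer: lpx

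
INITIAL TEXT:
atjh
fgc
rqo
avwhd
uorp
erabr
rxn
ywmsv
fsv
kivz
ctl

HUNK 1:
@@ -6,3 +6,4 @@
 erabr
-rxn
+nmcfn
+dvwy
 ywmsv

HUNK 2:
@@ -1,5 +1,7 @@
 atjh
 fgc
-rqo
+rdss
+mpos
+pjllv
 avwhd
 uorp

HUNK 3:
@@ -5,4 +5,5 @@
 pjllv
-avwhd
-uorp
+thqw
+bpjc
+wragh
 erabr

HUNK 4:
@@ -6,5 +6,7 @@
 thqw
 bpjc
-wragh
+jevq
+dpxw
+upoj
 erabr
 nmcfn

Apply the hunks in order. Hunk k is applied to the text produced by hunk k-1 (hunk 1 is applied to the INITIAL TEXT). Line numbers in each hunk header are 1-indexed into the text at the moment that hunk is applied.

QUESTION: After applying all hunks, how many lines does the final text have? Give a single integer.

Answer: 17

Derivation:
Hunk 1: at line 6 remove [rxn] add [nmcfn,dvwy] -> 12 lines: atjh fgc rqo avwhd uorp erabr nmcfn dvwy ywmsv fsv kivz ctl
Hunk 2: at line 1 remove [rqo] add [rdss,mpos,pjllv] -> 14 lines: atjh fgc rdss mpos pjllv avwhd uorp erabr nmcfn dvwy ywmsv fsv kivz ctl
Hunk 3: at line 5 remove [avwhd,uorp] add [thqw,bpjc,wragh] -> 15 lines: atjh fgc rdss mpos pjllv thqw bpjc wragh erabr nmcfn dvwy ywmsv fsv kivz ctl
Hunk 4: at line 6 remove [wragh] add [jevq,dpxw,upoj] -> 17 lines: atjh fgc rdss mpos pjllv thqw bpjc jevq dpxw upoj erabr nmcfn dvwy ywmsv fsv kivz ctl
Final line count: 17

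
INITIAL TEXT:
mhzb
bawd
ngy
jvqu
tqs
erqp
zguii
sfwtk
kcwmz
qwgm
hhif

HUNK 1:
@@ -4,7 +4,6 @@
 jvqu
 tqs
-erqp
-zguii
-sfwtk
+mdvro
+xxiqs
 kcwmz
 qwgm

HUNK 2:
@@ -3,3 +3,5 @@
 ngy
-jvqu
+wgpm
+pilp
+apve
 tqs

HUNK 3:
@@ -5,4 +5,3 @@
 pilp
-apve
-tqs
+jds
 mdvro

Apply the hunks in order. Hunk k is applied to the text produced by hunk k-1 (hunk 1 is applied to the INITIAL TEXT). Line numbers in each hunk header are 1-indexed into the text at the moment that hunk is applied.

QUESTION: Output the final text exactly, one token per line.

Hunk 1: at line 4 remove [erqp,zguii,sfwtk] add [mdvro,xxiqs] -> 10 lines: mhzb bawd ngy jvqu tqs mdvro xxiqs kcwmz qwgm hhif
Hunk 2: at line 3 remove [jvqu] add [wgpm,pilp,apve] -> 12 lines: mhzb bawd ngy wgpm pilp apve tqs mdvro xxiqs kcwmz qwgm hhif
Hunk 3: at line 5 remove [apve,tqs] add [jds] -> 11 lines: mhzb bawd ngy wgpm pilp jds mdvro xxiqs kcwmz qwgm hhif

Answer: mhzb
bawd
ngy
wgpm
pilp
jds
mdvro
xxiqs
kcwmz
qwgm
hhif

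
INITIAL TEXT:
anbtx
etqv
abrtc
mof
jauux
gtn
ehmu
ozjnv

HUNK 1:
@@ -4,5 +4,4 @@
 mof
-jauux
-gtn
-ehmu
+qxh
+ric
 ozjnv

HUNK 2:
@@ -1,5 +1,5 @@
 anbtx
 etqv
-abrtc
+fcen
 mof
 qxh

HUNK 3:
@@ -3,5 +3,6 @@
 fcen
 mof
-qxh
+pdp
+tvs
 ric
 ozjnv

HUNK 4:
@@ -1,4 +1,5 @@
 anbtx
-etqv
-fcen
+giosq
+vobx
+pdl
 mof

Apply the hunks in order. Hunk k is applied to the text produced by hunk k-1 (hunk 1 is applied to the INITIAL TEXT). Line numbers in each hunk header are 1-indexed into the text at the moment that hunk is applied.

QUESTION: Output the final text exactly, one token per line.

Answer: anbtx
giosq
vobx
pdl
mof
pdp
tvs
ric
ozjnv

Derivation:
Hunk 1: at line 4 remove [jauux,gtn,ehmu] add [qxh,ric] -> 7 lines: anbtx etqv abrtc mof qxh ric ozjnv
Hunk 2: at line 1 remove [abrtc] add [fcen] -> 7 lines: anbtx etqv fcen mof qxh ric ozjnv
Hunk 3: at line 3 remove [qxh] add [pdp,tvs] -> 8 lines: anbtx etqv fcen mof pdp tvs ric ozjnv
Hunk 4: at line 1 remove [etqv,fcen] add [giosq,vobx,pdl] -> 9 lines: anbtx giosq vobx pdl mof pdp tvs ric ozjnv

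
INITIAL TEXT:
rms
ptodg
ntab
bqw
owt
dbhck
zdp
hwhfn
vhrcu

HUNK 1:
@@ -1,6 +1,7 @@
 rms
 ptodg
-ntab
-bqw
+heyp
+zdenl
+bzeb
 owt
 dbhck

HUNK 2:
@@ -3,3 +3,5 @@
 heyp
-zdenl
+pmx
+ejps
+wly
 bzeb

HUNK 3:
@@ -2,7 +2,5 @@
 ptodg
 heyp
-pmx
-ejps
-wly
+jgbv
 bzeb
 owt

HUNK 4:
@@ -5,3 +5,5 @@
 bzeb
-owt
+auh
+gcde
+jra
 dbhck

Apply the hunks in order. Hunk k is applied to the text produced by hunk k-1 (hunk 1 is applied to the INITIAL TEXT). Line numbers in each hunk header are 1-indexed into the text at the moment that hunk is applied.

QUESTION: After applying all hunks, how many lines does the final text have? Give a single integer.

Hunk 1: at line 1 remove [ntab,bqw] add [heyp,zdenl,bzeb] -> 10 lines: rms ptodg heyp zdenl bzeb owt dbhck zdp hwhfn vhrcu
Hunk 2: at line 3 remove [zdenl] add [pmx,ejps,wly] -> 12 lines: rms ptodg heyp pmx ejps wly bzeb owt dbhck zdp hwhfn vhrcu
Hunk 3: at line 2 remove [pmx,ejps,wly] add [jgbv] -> 10 lines: rms ptodg heyp jgbv bzeb owt dbhck zdp hwhfn vhrcu
Hunk 4: at line 5 remove [owt] add [auh,gcde,jra] -> 12 lines: rms ptodg heyp jgbv bzeb auh gcde jra dbhck zdp hwhfn vhrcu
Final line count: 12

Answer: 12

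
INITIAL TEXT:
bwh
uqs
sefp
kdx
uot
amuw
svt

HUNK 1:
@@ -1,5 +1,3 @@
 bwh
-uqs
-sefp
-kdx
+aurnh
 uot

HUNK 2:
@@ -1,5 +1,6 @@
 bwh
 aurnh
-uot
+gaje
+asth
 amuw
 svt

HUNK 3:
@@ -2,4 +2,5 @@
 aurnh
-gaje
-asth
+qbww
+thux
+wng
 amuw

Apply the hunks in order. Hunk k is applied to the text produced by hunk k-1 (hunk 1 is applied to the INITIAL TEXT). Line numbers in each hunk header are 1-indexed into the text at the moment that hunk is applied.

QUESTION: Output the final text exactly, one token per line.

Answer: bwh
aurnh
qbww
thux
wng
amuw
svt

Derivation:
Hunk 1: at line 1 remove [uqs,sefp,kdx] add [aurnh] -> 5 lines: bwh aurnh uot amuw svt
Hunk 2: at line 1 remove [uot] add [gaje,asth] -> 6 lines: bwh aurnh gaje asth amuw svt
Hunk 3: at line 2 remove [gaje,asth] add [qbww,thux,wng] -> 7 lines: bwh aurnh qbww thux wng amuw svt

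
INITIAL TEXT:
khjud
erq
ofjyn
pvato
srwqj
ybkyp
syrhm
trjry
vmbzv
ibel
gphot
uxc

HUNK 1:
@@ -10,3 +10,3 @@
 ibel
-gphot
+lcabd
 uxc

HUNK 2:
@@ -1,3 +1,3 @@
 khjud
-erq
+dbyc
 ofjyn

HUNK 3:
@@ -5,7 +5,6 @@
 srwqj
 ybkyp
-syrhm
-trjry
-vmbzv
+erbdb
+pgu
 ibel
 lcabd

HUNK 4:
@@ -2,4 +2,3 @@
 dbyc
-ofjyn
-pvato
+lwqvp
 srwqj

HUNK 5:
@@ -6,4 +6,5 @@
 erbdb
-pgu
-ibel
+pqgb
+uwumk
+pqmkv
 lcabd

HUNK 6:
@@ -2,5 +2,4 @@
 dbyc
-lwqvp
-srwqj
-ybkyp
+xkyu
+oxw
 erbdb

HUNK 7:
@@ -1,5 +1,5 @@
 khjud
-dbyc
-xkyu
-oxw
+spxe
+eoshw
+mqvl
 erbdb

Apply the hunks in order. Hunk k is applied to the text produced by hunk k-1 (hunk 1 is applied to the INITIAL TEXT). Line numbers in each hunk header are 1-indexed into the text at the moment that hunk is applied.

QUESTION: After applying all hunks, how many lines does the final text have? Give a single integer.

Answer: 10

Derivation:
Hunk 1: at line 10 remove [gphot] add [lcabd] -> 12 lines: khjud erq ofjyn pvato srwqj ybkyp syrhm trjry vmbzv ibel lcabd uxc
Hunk 2: at line 1 remove [erq] add [dbyc] -> 12 lines: khjud dbyc ofjyn pvato srwqj ybkyp syrhm trjry vmbzv ibel lcabd uxc
Hunk 3: at line 5 remove [syrhm,trjry,vmbzv] add [erbdb,pgu] -> 11 lines: khjud dbyc ofjyn pvato srwqj ybkyp erbdb pgu ibel lcabd uxc
Hunk 4: at line 2 remove [ofjyn,pvato] add [lwqvp] -> 10 lines: khjud dbyc lwqvp srwqj ybkyp erbdb pgu ibel lcabd uxc
Hunk 5: at line 6 remove [pgu,ibel] add [pqgb,uwumk,pqmkv] -> 11 lines: khjud dbyc lwqvp srwqj ybkyp erbdb pqgb uwumk pqmkv lcabd uxc
Hunk 6: at line 2 remove [lwqvp,srwqj,ybkyp] add [xkyu,oxw] -> 10 lines: khjud dbyc xkyu oxw erbdb pqgb uwumk pqmkv lcabd uxc
Hunk 7: at line 1 remove [dbyc,xkyu,oxw] add [spxe,eoshw,mqvl] -> 10 lines: khjud spxe eoshw mqvl erbdb pqgb uwumk pqmkv lcabd uxc
Final line count: 10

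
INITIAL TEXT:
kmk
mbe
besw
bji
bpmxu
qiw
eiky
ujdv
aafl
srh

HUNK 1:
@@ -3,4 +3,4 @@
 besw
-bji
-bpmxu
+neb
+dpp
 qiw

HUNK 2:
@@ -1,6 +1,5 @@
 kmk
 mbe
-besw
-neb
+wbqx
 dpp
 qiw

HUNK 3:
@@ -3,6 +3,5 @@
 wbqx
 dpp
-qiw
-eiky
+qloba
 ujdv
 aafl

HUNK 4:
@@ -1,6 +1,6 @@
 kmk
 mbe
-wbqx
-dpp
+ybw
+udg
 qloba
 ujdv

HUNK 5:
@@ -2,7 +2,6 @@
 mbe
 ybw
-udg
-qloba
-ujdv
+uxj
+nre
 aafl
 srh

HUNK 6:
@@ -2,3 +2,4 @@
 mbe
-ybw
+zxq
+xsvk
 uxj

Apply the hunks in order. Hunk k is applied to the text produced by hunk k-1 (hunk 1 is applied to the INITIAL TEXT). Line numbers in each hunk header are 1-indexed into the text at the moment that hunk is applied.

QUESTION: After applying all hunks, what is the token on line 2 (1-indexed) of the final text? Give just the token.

Hunk 1: at line 3 remove [bji,bpmxu] add [neb,dpp] -> 10 lines: kmk mbe besw neb dpp qiw eiky ujdv aafl srh
Hunk 2: at line 1 remove [besw,neb] add [wbqx] -> 9 lines: kmk mbe wbqx dpp qiw eiky ujdv aafl srh
Hunk 3: at line 3 remove [qiw,eiky] add [qloba] -> 8 lines: kmk mbe wbqx dpp qloba ujdv aafl srh
Hunk 4: at line 1 remove [wbqx,dpp] add [ybw,udg] -> 8 lines: kmk mbe ybw udg qloba ujdv aafl srh
Hunk 5: at line 2 remove [udg,qloba,ujdv] add [uxj,nre] -> 7 lines: kmk mbe ybw uxj nre aafl srh
Hunk 6: at line 2 remove [ybw] add [zxq,xsvk] -> 8 lines: kmk mbe zxq xsvk uxj nre aafl srh
Final line 2: mbe

Answer: mbe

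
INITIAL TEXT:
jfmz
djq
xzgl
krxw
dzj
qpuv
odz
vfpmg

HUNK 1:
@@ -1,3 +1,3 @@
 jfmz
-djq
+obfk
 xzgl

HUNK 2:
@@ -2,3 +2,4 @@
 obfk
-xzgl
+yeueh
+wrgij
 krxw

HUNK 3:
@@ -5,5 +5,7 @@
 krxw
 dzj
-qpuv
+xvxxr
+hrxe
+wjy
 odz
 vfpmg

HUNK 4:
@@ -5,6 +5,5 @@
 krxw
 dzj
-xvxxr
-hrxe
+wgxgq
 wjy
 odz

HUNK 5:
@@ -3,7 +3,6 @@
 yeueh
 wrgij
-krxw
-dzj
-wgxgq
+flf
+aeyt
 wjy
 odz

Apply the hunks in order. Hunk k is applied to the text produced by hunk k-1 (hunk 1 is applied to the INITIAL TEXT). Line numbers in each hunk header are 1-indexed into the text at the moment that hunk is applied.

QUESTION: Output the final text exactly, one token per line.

Hunk 1: at line 1 remove [djq] add [obfk] -> 8 lines: jfmz obfk xzgl krxw dzj qpuv odz vfpmg
Hunk 2: at line 2 remove [xzgl] add [yeueh,wrgij] -> 9 lines: jfmz obfk yeueh wrgij krxw dzj qpuv odz vfpmg
Hunk 3: at line 5 remove [qpuv] add [xvxxr,hrxe,wjy] -> 11 lines: jfmz obfk yeueh wrgij krxw dzj xvxxr hrxe wjy odz vfpmg
Hunk 4: at line 5 remove [xvxxr,hrxe] add [wgxgq] -> 10 lines: jfmz obfk yeueh wrgij krxw dzj wgxgq wjy odz vfpmg
Hunk 5: at line 3 remove [krxw,dzj,wgxgq] add [flf,aeyt] -> 9 lines: jfmz obfk yeueh wrgij flf aeyt wjy odz vfpmg

Answer: jfmz
obfk
yeueh
wrgij
flf
aeyt
wjy
odz
vfpmg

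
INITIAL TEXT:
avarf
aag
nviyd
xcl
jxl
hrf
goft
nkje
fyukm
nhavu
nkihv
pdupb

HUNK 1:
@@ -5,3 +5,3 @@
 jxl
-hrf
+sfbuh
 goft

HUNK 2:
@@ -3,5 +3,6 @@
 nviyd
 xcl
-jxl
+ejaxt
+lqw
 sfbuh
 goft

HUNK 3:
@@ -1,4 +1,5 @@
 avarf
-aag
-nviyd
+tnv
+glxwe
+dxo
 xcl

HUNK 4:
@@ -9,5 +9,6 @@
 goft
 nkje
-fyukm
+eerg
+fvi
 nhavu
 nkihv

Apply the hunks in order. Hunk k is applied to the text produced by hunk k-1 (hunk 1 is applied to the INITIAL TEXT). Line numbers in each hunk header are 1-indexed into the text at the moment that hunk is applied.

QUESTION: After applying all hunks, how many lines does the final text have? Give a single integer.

Answer: 15

Derivation:
Hunk 1: at line 5 remove [hrf] add [sfbuh] -> 12 lines: avarf aag nviyd xcl jxl sfbuh goft nkje fyukm nhavu nkihv pdupb
Hunk 2: at line 3 remove [jxl] add [ejaxt,lqw] -> 13 lines: avarf aag nviyd xcl ejaxt lqw sfbuh goft nkje fyukm nhavu nkihv pdupb
Hunk 3: at line 1 remove [aag,nviyd] add [tnv,glxwe,dxo] -> 14 lines: avarf tnv glxwe dxo xcl ejaxt lqw sfbuh goft nkje fyukm nhavu nkihv pdupb
Hunk 4: at line 9 remove [fyukm] add [eerg,fvi] -> 15 lines: avarf tnv glxwe dxo xcl ejaxt lqw sfbuh goft nkje eerg fvi nhavu nkihv pdupb
Final line count: 15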